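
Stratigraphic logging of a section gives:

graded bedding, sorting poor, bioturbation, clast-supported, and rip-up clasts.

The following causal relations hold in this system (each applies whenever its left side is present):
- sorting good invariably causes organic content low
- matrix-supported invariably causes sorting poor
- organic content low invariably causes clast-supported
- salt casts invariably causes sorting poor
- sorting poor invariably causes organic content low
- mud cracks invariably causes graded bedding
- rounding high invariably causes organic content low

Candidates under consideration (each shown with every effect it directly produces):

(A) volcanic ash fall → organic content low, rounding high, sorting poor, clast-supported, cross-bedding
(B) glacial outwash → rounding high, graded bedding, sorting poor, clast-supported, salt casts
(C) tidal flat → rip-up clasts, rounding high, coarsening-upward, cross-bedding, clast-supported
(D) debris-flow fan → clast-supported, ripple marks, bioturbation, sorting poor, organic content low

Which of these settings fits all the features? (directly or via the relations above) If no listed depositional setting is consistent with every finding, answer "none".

none

For each candidate, compare predicted effects to what was observed:
(A) volcanic ash fall — does not account for graded bedding, bioturbation, rip-up clasts
(B) glacial outwash — does not account for bioturbation, rip-up clasts
(C) tidal flat — graded bedding ✗; sorting poor ✗; bioturbation ✗; clast-supported ✓; rip-up clasts ✓
(D) debris-flow fan — does not account for graded bedding, rip-up clasts
Every candidate fails on at least one observation.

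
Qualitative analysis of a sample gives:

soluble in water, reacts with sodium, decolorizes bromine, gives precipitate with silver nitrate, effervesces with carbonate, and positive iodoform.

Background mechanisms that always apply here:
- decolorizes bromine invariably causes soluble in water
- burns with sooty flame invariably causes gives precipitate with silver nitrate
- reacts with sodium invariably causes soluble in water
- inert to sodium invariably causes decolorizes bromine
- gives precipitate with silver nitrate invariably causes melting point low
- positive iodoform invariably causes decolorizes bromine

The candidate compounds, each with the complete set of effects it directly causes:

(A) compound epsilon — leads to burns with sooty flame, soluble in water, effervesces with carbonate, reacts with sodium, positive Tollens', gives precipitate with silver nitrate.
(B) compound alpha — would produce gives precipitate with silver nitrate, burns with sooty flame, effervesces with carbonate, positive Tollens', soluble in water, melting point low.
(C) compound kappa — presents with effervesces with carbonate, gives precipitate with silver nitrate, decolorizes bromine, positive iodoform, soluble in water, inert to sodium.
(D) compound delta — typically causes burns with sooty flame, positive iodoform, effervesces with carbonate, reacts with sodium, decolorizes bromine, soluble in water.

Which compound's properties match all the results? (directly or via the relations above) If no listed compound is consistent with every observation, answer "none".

D

Checking each candidate against the observations:
(A) compound epsilon — does not account for decolorizes bromine, positive iodoform
(B) compound alpha — does not account for reacts with sodium, decolorizes bromine, positive iodoform
(C) compound kappa — fails on reacts with sodium (predicts inert to sodium, not reacts with sodium)
(D) compound delta — accounts for every observation (gives precipitate with silver nitrate via burns with sooty flame → gives precipitate with silver nitrate)
(D) is the only candidate with no mismatches.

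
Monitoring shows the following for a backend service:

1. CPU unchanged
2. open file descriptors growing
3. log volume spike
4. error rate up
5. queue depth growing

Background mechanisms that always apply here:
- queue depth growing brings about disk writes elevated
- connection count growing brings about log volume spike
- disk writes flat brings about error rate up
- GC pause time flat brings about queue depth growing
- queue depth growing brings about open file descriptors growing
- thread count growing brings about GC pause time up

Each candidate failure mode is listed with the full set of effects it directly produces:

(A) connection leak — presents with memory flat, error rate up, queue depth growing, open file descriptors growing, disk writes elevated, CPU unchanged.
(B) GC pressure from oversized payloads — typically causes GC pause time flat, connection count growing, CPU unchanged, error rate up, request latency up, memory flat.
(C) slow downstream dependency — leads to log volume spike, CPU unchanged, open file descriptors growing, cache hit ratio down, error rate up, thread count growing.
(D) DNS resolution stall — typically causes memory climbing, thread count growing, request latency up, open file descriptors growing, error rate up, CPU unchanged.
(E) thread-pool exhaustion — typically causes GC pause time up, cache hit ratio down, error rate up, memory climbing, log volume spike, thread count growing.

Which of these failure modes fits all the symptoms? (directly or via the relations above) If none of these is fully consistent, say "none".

B

For each candidate, compare predicted effects to what was observed:
(A) connection leak — CPU unchanged yes; open file descriptors growing yes; log volume spike NO; error rate up yes; queue depth growing yes
(B) GC pressure from oversized payloads — accounts for every observation (open file descriptors growing via GC pause time flat → queue depth growing → open file descriptors growing)
(C) slow downstream dependency — does not account for queue depth growing
(D) DNS resolution stall — does not account for log volume spike, queue depth growing
(E) thread-pool exhaustion — does not account for CPU unchanged, open file descriptors growing, queue depth growing
Only (B) is consistent with every observation.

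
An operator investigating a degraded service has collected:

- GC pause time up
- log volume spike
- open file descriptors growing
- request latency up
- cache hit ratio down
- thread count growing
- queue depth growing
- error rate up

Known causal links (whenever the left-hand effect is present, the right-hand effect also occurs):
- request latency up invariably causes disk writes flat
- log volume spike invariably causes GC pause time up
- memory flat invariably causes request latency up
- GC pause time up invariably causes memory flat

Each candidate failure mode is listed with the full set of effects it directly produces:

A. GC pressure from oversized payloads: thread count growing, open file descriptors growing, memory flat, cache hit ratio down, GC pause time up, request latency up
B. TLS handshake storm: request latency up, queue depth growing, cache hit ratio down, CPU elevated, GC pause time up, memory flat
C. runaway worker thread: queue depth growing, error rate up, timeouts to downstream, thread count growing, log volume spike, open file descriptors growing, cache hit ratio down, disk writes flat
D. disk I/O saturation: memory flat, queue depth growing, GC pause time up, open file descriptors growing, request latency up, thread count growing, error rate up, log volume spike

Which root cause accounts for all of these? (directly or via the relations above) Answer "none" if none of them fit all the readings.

C

Testing each hypothesis:
(A) GC pressure from oversized payloads — does not account for log volume spike, queue depth growing, error rate up
(B) TLS handshake storm — does not account for log volume spike, open file descriptors growing, thread count growing, error rate up
(C) runaway worker thread — GC pause time up + (through log volume spike → GC pause time up); log volume spike +; open file descriptors growing +; request latency up + (through log volume spike → GC pause time up → memory flat → request latency up); cache hit ratio down +; thread count growing +; queue depth growing +; error rate up +
(D) disk I/O saturation — does not account for cache hit ratio down
Only (C) is consistent with every observation.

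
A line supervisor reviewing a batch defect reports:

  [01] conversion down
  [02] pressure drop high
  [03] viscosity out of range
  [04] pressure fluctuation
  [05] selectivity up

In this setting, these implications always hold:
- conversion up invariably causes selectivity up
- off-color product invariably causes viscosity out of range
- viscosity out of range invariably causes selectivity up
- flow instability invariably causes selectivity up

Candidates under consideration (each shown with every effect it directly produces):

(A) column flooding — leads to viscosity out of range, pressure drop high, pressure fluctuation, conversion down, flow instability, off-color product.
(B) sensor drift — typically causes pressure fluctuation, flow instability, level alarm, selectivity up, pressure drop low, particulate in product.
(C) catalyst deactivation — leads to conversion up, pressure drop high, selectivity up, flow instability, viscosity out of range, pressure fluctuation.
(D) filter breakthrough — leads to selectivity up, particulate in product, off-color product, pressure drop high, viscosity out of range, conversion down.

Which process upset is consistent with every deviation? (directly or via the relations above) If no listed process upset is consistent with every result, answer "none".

A

Testing each hypothesis:
(A) column flooding — conversion down match; pressure drop high match; viscosity out of range match; pressure fluctuation match; selectivity up match (by viscosity out of range → selectivity up)
(B) sensor drift — conversion down miss; pressure drop high miss; viscosity out of range miss; pressure fluctuation match; selectivity up match
(C) catalyst deactivation — conversion down miss; pressure drop high match; viscosity out of range match; pressure fluctuation match; selectivity up match
(D) filter breakthrough — does not account for pressure fluctuation
(A) alone accounts for all the evidence.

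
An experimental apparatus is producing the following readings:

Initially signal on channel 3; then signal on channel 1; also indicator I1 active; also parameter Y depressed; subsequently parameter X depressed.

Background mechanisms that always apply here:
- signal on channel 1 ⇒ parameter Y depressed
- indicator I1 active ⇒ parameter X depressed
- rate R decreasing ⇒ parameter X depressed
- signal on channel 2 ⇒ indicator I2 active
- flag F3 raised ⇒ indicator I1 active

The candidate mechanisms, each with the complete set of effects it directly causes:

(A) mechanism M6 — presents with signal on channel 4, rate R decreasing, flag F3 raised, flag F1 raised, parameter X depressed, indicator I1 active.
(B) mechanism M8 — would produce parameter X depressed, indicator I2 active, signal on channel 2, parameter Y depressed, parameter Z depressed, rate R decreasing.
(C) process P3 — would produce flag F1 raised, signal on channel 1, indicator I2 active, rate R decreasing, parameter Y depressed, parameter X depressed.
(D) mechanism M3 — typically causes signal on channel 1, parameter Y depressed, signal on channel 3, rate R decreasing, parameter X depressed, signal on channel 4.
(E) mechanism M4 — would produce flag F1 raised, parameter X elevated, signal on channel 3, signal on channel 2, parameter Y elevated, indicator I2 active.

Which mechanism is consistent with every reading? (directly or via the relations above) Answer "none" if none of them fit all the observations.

none

Per-candidate check:
(A) mechanism M6 — does not account for signal on channel 3, signal on channel 1, parameter Y depressed
(B) mechanism M8 — signal on channel 3 ✗; signal on channel 1 ✗; indicator I1 active ✗; parameter Y depressed ✓; parameter X depressed ✓
(C) process P3 — does not account for signal on channel 3, indicator I1 active
(D) mechanism M3 — does not account for indicator I1 active
(E) mechanism M4 — fails on signal on channel 1, indicator I1 active, parameter Y depressed, parameter X depressed (predicts parameter Y elevated, not parameter Y depressed; predicts parameter X elevated, not parameter X depressed)
No candidate is consistent with all observations.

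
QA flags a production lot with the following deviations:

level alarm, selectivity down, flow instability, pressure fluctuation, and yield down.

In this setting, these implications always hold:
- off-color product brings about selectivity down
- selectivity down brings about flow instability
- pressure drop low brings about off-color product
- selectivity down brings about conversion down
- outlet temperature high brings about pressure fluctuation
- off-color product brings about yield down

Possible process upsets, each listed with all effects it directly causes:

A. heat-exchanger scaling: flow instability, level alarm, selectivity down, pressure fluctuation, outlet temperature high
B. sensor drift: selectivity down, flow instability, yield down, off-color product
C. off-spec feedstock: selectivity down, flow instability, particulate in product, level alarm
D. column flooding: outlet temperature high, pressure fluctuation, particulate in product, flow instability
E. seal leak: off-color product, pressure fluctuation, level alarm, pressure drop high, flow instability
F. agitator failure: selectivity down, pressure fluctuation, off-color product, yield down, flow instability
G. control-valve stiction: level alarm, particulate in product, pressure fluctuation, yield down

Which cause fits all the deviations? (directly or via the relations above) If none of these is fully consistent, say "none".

E

Checking each candidate against the observations:
(A) heat-exchanger scaling — does not account for yield down
(B) sensor drift — level alarm NO; selectivity down yes; flow instability yes; pressure fluctuation NO; yield down yes
(C) off-spec feedstock — does not account for pressure fluctuation, yield down
(D) column flooding — does not account for level alarm, selectivity down, yield down
(E) seal leak — accounts for every observation (selectivity down through off-color product → selectivity down)
(F) agitator failure — does not account for level alarm
(G) control-valve stiction — level alarm yes; selectivity down NO; flow instability NO; pressure fluctuation yes; yield down yes
Only (E) is consistent with every observation.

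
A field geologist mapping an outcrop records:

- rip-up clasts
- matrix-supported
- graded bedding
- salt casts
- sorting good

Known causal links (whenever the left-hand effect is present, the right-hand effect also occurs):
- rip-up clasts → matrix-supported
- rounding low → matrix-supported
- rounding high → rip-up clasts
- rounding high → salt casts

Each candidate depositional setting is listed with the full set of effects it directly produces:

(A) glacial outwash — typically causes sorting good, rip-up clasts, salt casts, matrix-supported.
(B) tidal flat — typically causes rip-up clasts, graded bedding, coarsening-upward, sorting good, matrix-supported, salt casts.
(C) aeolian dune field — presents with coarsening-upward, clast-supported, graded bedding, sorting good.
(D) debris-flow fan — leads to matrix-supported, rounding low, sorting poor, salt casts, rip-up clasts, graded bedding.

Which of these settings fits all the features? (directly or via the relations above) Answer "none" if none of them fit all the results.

B

Checking each candidate against the observations:
(A) glacial outwash — rip-up clasts match; matrix-supported match; graded bedding miss; salt casts match; sorting good match
(B) tidal flat — rip-up clasts match; matrix-supported match; graded bedding match; salt casts match; sorting good match
(C) aeolian dune field — fails on rip-up clasts, matrix-supported, salt casts (predicts clast-supported, not matrix-supported)
(D) debris-flow fan — fails on sorting good (predicts sorting poor, not sorting good)
(B) alone accounts for all the evidence.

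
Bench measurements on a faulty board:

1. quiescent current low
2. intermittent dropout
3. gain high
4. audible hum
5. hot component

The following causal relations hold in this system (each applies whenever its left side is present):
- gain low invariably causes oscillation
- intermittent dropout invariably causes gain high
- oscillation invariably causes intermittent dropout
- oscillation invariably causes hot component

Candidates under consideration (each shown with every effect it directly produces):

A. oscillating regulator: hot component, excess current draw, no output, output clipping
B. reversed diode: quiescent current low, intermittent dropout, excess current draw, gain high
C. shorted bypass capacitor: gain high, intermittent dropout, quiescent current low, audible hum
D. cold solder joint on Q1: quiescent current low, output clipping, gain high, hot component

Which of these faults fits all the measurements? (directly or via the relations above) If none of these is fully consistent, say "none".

For each candidate, compare predicted effects to what was observed:
(A) oscillating regulator — does not account for quiescent current low, intermittent dropout, gain high, audible hum
(B) reversed diode — does not account for audible hum, hot component
(C) shorted bypass capacitor — quiescent current low +; intermittent dropout +; gain high +; audible hum +; hot component -
(D) cold solder joint on Q1 — does not account for intermittent dropout, audible hum
Every candidate fails on at least one observation.

none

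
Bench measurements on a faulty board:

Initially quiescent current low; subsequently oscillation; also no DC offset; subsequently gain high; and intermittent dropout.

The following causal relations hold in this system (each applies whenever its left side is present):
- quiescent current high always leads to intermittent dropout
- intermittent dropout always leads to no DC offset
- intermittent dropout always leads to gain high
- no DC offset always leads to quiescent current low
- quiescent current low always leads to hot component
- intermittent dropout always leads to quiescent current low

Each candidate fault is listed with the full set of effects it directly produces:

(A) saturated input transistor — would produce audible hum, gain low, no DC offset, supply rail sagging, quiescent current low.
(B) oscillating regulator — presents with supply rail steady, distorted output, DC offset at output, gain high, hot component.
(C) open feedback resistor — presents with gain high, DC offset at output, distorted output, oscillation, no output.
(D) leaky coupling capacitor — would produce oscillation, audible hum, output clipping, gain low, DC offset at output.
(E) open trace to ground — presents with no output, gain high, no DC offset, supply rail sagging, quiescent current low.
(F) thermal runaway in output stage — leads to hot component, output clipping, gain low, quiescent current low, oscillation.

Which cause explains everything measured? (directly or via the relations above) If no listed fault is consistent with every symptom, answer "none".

Per-candidate check:
(A) saturated input transistor — quiescent current low match; oscillation miss; no DC offset match; gain high miss; intermittent dropout miss
(B) oscillating regulator — quiescent current low miss; oscillation miss; no DC offset miss; gain high match; intermittent dropout miss
(C) open feedback resistor — quiescent current low miss; oscillation match; no DC offset miss; gain high match; intermittent dropout miss
(D) leaky coupling capacitor — fails on quiescent current low, no DC offset, gain high, intermittent dropout (predicts DC offset at output, not no DC offset; predicts gain low, not gain high)
(E) open trace to ground — quiescent current low match; oscillation miss; no DC offset match; gain high match; intermittent dropout miss
(F) thermal runaway in output stage — quiescent current low match; oscillation match; no DC offset miss; gain high miss; intermittent dropout miss
None of the listed candidates fits everything.

none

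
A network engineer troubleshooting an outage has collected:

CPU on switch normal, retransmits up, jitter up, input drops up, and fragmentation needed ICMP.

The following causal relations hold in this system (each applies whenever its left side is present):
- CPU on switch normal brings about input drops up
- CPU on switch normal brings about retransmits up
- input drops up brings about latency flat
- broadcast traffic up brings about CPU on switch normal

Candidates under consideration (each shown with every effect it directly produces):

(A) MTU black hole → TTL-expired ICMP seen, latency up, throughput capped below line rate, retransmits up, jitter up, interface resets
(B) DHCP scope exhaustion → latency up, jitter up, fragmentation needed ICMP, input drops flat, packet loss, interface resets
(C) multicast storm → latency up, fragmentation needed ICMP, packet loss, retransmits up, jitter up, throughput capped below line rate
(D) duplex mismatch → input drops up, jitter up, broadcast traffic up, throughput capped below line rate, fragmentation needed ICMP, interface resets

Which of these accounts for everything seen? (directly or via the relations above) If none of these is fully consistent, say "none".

D

Per-candidate check:
(A) MTU black hole — CPU on switch normal miss; retransmits up match; jitter up match; input drops up miss; fragmentation needed ICMP miss
(B) DHCP scope exhaustion — CPU on switch normal miss; retransmits up miss; jitter up match; input drops up miss; fragmentation needed ICMP match
(C) multicast storm — CPU on switch normal miss; retransmits up match; jitter up match; input drops up miss; fragmentation needed ICMP match
(D) duplex mismatch — CPU on switch normal match (via broadcast traffic up → CPU on switch normal); retransmits up match (via broadcast traffic up → CPU on switch normal → retransmits up); jitter up match; input drops up match; fragmentation needed ICMP match
(D) alone accounts for all the evidence.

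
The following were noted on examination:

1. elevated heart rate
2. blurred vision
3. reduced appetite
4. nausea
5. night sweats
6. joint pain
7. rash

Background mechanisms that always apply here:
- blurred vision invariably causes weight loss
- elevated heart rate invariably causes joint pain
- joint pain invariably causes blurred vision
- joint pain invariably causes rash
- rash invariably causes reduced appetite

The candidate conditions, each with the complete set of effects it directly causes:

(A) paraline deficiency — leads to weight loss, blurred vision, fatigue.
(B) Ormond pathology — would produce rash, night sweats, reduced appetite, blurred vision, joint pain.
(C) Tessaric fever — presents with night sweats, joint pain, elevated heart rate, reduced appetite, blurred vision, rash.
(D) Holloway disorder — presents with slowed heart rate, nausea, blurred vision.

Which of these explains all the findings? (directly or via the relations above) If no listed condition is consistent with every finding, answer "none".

Per-candidate check:
(A) paraline deficiency — elevated heart rate -; blurred vision +; reduced appetite -; nausea -; night sweats -; joint pain -; rash -
(B) Ormond pathology — elevated heart rate -; blurred vision +; reduced appetite +; nausea -; night sweats +; joint pain +; rash +
(C) Tessaric fever — does not account for nausea
(D) Holloway disorder — elevated heart rate -; blurred vision +; reduced appetite -; nausea +; night sweats -; joint pain -; rash -
None of the listed candidates fits everything.

none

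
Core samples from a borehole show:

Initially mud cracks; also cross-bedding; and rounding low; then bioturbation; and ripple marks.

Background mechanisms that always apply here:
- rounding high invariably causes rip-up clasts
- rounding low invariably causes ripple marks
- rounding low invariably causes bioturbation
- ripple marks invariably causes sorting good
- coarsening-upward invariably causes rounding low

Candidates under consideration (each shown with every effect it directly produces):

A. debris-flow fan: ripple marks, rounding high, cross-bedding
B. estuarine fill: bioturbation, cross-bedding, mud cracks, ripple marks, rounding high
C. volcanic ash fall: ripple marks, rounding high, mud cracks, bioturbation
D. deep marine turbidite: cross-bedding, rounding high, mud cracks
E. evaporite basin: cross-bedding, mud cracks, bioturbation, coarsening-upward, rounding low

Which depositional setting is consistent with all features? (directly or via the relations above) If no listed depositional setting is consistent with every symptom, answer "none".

E

For each candidate, compare predicted effects to what was observed:
(A) debris-flow fan — fails on mud cracks, rounding low, bioturbation (predicts rounding high, not rounding low)
(B) estuarine fill — fails on rounding low (predicts rounding high, not rounding low)
(C) volcanic ash fall — mud cracks yes; cross-bedding NO; rounding low NO; bioturbation yes; ripple marks yes
(D) deep marine turbidite — mud cracks yes; cross-bedding yes; rounding low NO; bioturbation NO; ripple marks NO
(E) evaporite basin — mud cracks yes; cross-bedding yes; rounding low yes; bioturbation yes; ripple marks yes (through rounding low → ripple marks)
Only (E) is consistent with every observation.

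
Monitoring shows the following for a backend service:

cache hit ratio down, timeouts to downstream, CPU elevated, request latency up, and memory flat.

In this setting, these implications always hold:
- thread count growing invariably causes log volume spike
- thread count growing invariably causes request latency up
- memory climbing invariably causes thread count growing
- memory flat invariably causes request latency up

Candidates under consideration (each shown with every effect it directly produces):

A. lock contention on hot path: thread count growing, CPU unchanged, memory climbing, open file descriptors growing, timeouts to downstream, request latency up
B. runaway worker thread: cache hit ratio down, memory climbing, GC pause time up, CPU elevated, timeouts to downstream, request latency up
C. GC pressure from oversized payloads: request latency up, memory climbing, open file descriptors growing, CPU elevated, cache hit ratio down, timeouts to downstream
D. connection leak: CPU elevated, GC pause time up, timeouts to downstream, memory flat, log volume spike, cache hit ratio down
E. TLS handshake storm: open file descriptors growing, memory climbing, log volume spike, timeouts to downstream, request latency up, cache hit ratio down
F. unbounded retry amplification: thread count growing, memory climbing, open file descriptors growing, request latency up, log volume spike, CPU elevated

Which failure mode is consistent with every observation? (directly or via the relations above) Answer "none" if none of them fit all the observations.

D

Testing each hypothesis:
(A) lock contention on hot path — cache hit ratio down NO; timeouts to downstream yes; CPU elevated NO; request latency up yes; memory flat NO
(B) runaway worker thread — fails on memory flat (predicts memory climbing, not memory flat)
(C) GC pressure from oversized payloads — fails on memory flat (predicts memory climbing, not memory flat)
(D) connection leak — accounts for every observation (request latency up by memory flat → request latency up)
(E) TLS handshake storm — cache hit ratio down yes; timeouts to downstream yes; CPU elevated NO; request latency up yes; memory flat NO
(F) unbounded retry amplification — cache hit ratio down NO; timeouts to downstream NO; CPU elevated yes; request latency up yes; memory flat NO
(D) alone accounts for all the evidence.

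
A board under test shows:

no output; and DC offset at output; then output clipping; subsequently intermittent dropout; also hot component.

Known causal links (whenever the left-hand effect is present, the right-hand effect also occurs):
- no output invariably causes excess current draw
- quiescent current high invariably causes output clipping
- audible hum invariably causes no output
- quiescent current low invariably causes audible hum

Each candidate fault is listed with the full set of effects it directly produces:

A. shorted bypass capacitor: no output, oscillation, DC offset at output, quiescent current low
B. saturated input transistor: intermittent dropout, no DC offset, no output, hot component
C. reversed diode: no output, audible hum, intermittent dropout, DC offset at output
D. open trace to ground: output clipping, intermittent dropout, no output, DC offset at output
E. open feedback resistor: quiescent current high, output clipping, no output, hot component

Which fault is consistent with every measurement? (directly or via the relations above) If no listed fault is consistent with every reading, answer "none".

Checking each candidate against the observations:
(A) shorted bypass capacitor — does not account for output clipping, intermittent dropout, hot component
(B) saturated input transistor — fails on DC offset at output, output clipping (predicts no DC offset, not DC offset at output)
(C) reversed diode — no output match; DC offset at output match; output clipping miss; intermittent dropout match; hot component miss
(D) open trace to ground — no output match; DC offset at output match; output clipping match; intermittent dropout match; hot component miss
(E) open feedback resistor — no output match; DC offset at output miss; output clipping match; intermittent dropout miss; hot component match
None of the listed candidates fits everything.

none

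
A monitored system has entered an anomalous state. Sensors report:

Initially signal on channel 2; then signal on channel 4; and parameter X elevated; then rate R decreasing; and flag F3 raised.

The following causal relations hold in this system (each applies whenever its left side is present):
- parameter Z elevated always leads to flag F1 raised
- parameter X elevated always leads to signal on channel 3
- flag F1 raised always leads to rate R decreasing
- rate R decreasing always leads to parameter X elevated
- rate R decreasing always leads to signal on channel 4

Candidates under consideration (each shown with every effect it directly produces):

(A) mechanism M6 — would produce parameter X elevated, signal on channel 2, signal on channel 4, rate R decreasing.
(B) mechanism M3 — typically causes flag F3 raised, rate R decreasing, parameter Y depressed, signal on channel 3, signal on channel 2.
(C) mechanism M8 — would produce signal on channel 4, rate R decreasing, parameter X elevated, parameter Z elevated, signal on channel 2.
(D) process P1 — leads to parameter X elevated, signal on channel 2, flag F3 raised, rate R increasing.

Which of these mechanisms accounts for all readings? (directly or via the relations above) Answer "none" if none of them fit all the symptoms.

For each candidate, compare predicted effects to what was observed:
(A) mechanism M6 — does not account for flag F3 raised
(B) mechanism M3 — accounts for every observation (signal on channel 4 through rate R decreasing → signal on channel 4)
(C) mechanism M8 — signal on channel 2 +; signal on channel 4 +; parameter X elevated +; rate R decreasing +; flag F3 raised -
(D) process P1 — fails on signal on channel 4, rate R decreasing (predicts rate R increasing, not rate R decreasing)
Only (B) is consistent with every observation.

B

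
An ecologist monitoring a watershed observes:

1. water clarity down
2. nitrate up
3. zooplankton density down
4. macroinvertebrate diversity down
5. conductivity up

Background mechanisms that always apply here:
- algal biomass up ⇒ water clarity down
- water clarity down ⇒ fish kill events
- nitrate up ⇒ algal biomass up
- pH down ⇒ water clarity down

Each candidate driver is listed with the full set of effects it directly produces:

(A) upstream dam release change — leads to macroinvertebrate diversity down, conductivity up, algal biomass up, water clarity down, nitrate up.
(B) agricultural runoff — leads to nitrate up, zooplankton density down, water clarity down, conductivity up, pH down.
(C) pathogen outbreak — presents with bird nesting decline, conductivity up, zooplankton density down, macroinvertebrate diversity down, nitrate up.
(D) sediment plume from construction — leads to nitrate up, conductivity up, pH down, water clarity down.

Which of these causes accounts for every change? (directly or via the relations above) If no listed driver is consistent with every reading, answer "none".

C

For each candidate, compare predicted effects to what was observed:
(A) upstream dam release change — water clarity down match; nitrate up match; zooplankton density down miss; macroinvertebrate diversity down match; conductivity up match
(B) agricultural runoff — does not account for macroinvertebrate diversity down
(C) pathogen outbreak — water clarity down match (by nitrate up → algal biomass up → water clarity down); nitrate up match; zooplankton density down match; macroinvertebrate diversity down match; conductivity up match
(D) sediment plume from construction — does not account for zooplankton density down, macroinvertebrate diversity down
Only (C) is consistent with every observation.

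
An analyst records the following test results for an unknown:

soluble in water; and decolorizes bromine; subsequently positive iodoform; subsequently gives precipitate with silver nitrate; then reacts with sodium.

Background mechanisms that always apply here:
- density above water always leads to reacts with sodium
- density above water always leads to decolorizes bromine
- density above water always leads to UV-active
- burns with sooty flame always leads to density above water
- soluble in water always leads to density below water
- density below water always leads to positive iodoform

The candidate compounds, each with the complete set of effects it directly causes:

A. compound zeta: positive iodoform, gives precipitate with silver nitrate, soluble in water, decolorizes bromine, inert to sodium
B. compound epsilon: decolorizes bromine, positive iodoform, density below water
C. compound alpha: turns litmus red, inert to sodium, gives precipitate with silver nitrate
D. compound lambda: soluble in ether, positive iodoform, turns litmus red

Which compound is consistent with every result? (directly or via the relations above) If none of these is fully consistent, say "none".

none

For each candidate, compare predicted effects to what was observed:
(A) compound zeta — soluble in water ✓; decolorizes bromine ✓; positive iodoform ✓; gives precipitate with silver nitrate ✓; reacts with sodium ✗
(B) compound epsilon — does not account for soluble in water, gives precipitate with silver nitrate, reacts with sodium
(C) compound alpha — fails on soluble in water, decolorizes bromine, positive iodoform, reacts with sodium (predicts inert to sodium, not reacts with sodium)
(D) compound lambda — soluble in water ✗; decolorizes bromine ✗; positive iodoform ✓; gives precipitate with silver nitrate ✗; reacts with sodium ✗
None of the listed candidates fits everything.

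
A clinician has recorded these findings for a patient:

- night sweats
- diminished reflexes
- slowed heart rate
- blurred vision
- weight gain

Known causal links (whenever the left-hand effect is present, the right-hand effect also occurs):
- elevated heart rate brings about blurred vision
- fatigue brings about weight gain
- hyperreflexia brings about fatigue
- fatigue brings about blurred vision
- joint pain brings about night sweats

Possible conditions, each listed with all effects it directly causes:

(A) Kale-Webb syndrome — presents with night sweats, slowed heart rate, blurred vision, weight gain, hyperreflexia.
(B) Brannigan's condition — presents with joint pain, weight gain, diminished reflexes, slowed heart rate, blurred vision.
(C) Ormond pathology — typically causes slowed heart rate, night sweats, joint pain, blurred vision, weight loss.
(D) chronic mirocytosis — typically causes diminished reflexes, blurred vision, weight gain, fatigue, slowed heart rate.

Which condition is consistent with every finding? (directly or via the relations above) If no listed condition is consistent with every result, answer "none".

Per-candidate check:
(A) Kale-Webb syndrome — night sweats yes; diminished reflexes NO; slowed heart rate yes; blurred vision yes; weight gain yes
(B) Brannigan's condition — accounts for every observation (night sweats via joint pain → night sweats)
(C) Ormond pathology — fails on diminished reflexes, weight gain (predicts weight loss, not weight gain)
(D) chronic mirocytosis — does not account for night sweats
(B) is the only candidate with no mismatches.

B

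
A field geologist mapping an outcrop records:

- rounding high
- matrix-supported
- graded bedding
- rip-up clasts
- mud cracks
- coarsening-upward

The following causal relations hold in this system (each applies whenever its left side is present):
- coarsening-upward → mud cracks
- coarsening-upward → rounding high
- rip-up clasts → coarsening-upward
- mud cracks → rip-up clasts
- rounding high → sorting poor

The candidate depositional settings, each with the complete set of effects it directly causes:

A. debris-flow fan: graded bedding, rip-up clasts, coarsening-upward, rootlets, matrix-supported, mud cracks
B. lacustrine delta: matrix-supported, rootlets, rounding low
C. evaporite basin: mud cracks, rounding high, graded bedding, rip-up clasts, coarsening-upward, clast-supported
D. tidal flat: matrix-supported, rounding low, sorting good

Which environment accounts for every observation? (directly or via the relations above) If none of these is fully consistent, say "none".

Testing each hypothesis:
(A) debris-flow fan — rounding high yes (by coarsening-upward → rounding high); matrix-supported yes; graded bedding yes; rip-up clasts yes; mud cracks yes; coarsening-upward yes
(B) lacustrine delta — rounding high NO; matrix-supported yes; graded bedding NO; rip-up clasts NO; mud cracks NO; coarsening-upward NO
(C) evaporite basin — rounding high yes; matrix-supported NO; graded bedding yes; rip-up clasts yes; mud cracks yes; coarsening-upward yes
(D) tidal flat — rounding high NO; matrix-supported yes; graded bedding NO; rip-up clasts NO; mud cracks NO; coarsening-upward NO
(A) alone accounts for all the evidence.

A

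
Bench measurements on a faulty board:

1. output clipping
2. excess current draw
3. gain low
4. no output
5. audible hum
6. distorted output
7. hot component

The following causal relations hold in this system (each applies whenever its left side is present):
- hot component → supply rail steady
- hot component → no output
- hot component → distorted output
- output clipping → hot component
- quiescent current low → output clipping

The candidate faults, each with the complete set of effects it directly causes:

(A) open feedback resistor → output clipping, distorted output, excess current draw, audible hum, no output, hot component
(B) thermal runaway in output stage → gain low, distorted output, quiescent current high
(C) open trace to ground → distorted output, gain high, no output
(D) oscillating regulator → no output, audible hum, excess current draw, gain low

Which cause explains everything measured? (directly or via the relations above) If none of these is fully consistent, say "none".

Testing each hypothesis:
(A) open feedback resistor — output clipping yes; excess current draw yes; gain low NO; no output yes; audible hum yes; distorted output yes; hot component yes
(B) thermal runaway in output stage — does not account for output clipping, excess current draw, no output, audible hum, hot component
(C) open trace to ground — output clipping NO; excess current draw NO; gain low NO; no output yes; audible hum NO; distorted output yes; hot component NO
(D) oscillating regulator — does not account for output clipping, distorted output, hot component
None of the listed candidates fits everything.

none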